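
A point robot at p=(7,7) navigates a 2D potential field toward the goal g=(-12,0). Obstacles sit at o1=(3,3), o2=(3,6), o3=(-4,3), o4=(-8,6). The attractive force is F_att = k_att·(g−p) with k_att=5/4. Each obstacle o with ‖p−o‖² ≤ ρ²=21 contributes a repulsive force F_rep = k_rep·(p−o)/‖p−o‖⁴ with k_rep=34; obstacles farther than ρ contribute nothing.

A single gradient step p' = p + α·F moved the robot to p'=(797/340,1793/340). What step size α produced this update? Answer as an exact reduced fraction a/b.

F_att = 5/4·(g−p) = 5/4·(-19,-7) = (-23.7500,-8.7500)
o1: d²=32 > ρ²=21 → inactive
o2: d²=17 ≤ ρ²=21; F_rep = 34·(4,1)/17² = (0.4706,0.1176)
o3: d²=137 > ρ²=21 → inactive
o4: d²=226 > ρ²=21 → inactive
F = F_att + ΣF_rep = (-23.2794,-8.6324)
Δp = p'−p = (-4.6559,-1.7265); α = Δx/Fx = (-1583/340) / (-1583/68) = 1/5
check: Δy/Fy = (-587/340) / (-587/68) = 1/5 ✓

α = 1/5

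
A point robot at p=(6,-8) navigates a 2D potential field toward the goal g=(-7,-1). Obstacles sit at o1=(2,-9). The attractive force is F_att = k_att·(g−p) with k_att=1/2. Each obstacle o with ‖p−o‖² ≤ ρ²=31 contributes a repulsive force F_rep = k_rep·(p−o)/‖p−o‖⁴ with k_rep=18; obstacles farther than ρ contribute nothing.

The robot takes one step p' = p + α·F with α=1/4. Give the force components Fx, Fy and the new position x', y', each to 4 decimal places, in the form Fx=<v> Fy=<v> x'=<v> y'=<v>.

Fx=-6.2509 Fy=3.5623 x'=4.4373 y'=-7.1094

F_att = 1/2·(g−p) = 1/2·(-13,7) = (-6.5000,3.5000)
o1: d²=17 ≤ ρ²=31; F_rep = 18·(4,1)/17² = (0.2491,0.0623)
F = F_att + ΣF_rep = (-6.2509,3.5623)
p' = p + 1/4·F = (4.4373,-7.1094)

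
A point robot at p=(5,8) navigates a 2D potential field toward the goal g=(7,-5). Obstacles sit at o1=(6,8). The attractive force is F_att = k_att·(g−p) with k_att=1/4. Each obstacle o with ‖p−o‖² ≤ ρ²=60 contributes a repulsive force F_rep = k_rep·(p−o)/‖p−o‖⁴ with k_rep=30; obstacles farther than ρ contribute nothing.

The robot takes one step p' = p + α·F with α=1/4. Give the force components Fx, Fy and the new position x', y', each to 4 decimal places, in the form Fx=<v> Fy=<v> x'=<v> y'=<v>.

Fx=-29.5000 Fy=-3.2500 x'=-2.3750 y'=7.1875

F_att = 1/4·(g−p) = 1/4·(2,-13) = (0.5000,-3.2500)
o1: d²=1 ≤ ρ²=60; F_rep = 30·(-1,0)/1² = (-30.0000,0.0000)
F = F_att + ΣF_rep = (-29.5000,-3.2500)
p' = p + 1/4·F = (-2.3750,7.1875)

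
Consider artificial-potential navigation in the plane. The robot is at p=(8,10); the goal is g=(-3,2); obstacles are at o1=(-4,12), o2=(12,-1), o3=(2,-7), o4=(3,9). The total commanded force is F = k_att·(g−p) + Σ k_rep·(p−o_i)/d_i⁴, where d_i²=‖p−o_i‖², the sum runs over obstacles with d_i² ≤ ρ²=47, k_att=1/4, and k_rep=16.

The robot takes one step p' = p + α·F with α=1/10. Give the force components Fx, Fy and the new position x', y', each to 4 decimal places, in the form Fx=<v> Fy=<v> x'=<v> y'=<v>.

F_att = 1/4·(g−p) = 1/4·(-11,-8) = (-2.7500,-2.0000)
o1: d²=148 > ρ²=47 → inactive
o2: d²=137 > ρ²=47 → inactive
o3: d²=325 > ρ²=47 → inactive
o4: d²=26 ≤ ρ²=47; F_rep = 16·(5,1)/26² = (0.1183,0.0237)
F = F_att + ΣF_rep = (-2.6317,-1.9763)
p' = p + 1/10·F = (7.7368,9.8024)

Fx=-2.6317 Fy=-1.9763 x'=7.7368 y'=9.8024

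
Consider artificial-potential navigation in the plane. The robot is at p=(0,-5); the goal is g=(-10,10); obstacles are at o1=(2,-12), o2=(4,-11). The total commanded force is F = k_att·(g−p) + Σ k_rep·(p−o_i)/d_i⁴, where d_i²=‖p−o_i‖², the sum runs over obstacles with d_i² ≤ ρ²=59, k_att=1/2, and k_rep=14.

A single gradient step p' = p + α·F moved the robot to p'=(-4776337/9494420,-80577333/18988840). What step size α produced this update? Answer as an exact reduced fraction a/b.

α = 1/10

F_att = 1/2·(g−p) = 1/2·(-10,15) = (-5.0000,7.5000)
o1: d²=53 ≤ ρ²=59; F_rep = 14·(-2,7)/53² = (-0.0100,0.0349)
o2: d²=52 ≤ ρ²=59; F_rep = 14·(-4,6)/52² = (-0.0207,0.0311)
F = F_att + ΣF_rep = (-5.0307,7.5660)
Δp = p'−p = (-0.5031,0.7566); α = Δx/Fx = (-4776337/9494420) / (-4776337/949442) = 1/10
check: Δy/Fy = (14366867/18988840) / (14366867/1898884) = 1/10 ✓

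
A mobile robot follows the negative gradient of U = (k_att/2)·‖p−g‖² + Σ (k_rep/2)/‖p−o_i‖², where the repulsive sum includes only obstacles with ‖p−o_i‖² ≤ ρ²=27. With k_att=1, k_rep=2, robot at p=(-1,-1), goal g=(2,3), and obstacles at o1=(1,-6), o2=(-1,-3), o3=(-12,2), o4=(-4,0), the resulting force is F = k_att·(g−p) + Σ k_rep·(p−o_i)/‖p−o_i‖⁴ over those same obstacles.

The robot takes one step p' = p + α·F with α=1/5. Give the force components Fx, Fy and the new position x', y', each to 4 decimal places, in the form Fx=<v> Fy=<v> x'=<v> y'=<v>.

F_att = 1·(g−p) = 1·(3,4) = (3.0000,4.0000)
o1: d²=29 > ρ²=27 → inactive
o2: d²=4 ≤ ρ²=27; F_rep = 2·(0,2)/4² = (0.0000,0.2500)
o3: d²=130 > ρ²=27 → inactive
o4: d²=10 ≤ ρ²=27; F_rep = 2·(3,-1)/10² = (0.0600,-0.0200)
F = F_att + ΣF_rep = (3.0600,4.2300)
p' = p + 1/5·F = (-0.3880,-0.1540)

Fx=3.0600 Fy=4.2300 x'=-0.3880 y'=-0.1540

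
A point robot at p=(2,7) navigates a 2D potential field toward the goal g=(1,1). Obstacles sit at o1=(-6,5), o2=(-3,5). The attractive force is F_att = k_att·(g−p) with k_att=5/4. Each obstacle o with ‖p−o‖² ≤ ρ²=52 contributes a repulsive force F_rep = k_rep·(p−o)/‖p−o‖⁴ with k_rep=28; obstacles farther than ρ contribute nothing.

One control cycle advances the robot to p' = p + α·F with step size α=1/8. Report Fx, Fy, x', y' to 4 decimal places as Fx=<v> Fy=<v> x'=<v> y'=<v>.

Fx=-1.0835 Fy=-7.4334 x'=1.8646 y'=6.0708

F_att = 5/4·(g−p) = 5/4·(-1,-6) = (-1.2500,-7.5000)
o1: d²=68 > ρ²=52 → inactive
o2: d²=29 ≤ ρ²=52; F_rep = 28·(5,2)/29² = (0.1665,0.0666)
F = F_att + ΣF_rep = (-1.0835,-7.4334)
p' = p + 1/8·F = (1.8646,6.0708)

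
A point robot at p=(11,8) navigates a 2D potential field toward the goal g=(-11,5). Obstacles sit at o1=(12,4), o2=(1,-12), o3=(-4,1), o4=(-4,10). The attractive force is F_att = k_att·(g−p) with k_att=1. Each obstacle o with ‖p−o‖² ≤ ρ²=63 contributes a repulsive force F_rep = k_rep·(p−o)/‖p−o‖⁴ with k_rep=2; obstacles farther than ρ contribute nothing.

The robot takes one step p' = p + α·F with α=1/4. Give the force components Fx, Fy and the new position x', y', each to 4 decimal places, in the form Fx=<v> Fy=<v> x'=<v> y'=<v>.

Fx=-22.0069 Fy=-2.9723 x'=5.4983 y'=7.2569

F_att = 1·(g−p) = 1·(-22,-3) = (-22.0000,-3.0000)
o1: d²=17 ≤ ρ²=63; F_rep = 2·(-1,4)/17² = (-0.0069,0.0277)
o2: d²=500 > ρ²=63 → inactive
o3: d²=274 > ρ²=63 → inactive
o4: d²=229 > ρ²=63 → inactive
F = F_att + ΣF_rep = (-22.0069,-2.9723)
p' = p + 1/4·F = (5.4983,7.2569)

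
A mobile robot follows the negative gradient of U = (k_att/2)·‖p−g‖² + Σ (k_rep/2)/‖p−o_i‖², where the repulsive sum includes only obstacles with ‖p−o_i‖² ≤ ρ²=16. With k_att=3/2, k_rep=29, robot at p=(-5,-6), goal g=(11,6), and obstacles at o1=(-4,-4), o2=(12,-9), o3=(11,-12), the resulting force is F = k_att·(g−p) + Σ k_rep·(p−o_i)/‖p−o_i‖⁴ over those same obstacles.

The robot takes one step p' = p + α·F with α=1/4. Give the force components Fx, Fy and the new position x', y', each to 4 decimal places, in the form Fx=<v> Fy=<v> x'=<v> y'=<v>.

Fx=22.8400 Fy=15.6800 x'=0.7100 y'=-2.0800

F_att = 3/2·(g−p) = 3/2·(16,12) = (24.0000,18.0000)
o1: d²=5 ≤ ρ²=16; F_rep = 29·(-1,-2)/5² = (-1.1600,-2.3200)
o2: d²=298 > ρ²=16 → inactive
o3: d²=292 > ρ²=16 → inactive
F = F_att + ΣF_rep = (22.8400,15.6800)
p' = p + 1/4·F = (0.7100,-2.0800)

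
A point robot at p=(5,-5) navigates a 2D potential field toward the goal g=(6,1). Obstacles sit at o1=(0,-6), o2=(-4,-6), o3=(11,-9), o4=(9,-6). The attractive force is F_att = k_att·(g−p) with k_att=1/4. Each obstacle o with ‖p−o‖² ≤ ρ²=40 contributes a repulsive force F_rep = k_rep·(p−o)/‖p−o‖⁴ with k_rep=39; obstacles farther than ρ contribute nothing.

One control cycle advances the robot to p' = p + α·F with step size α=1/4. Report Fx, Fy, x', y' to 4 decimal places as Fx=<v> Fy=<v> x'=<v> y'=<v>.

F_att = 1/4·(g−p) = 1/4·(1,6) = (0.2500,1.5000)
o1: d²=26 ≤ ρ²=40; F_rep = 39·(5,1)/26² = (0.2885,0.0577)
o2: d²=82 > ρ²=40 → inactive
o3: d²=52 > ρ²=40 → inactive
o4: d²=17 ≤ ρ²=40; F_rep = 39·(-4,1)/17² = (-0.5398,0.1349)
F = F_att + ΣF_rep = (-0.0013,1.6926)
p' = p + 1/4·F = (4.9997,-4.5768)

Fx=-0.0013 Fy=1.6926 x'=4.9997 y'=-4.5768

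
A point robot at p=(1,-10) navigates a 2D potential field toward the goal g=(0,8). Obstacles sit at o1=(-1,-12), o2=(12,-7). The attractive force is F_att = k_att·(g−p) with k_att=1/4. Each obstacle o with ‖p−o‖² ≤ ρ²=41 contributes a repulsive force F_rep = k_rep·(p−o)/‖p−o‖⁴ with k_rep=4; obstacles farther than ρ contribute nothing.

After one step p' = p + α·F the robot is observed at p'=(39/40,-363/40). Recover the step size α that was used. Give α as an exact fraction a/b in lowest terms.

α = 1/5

F_att = 1/4·(g−p) = 1/4·(-1,18) = (-0.2500,4.5000)
o1: d²=8 ≤ ρ²=41; F_rep = 4·(2,2)/8² = (0.1250,0.1250)
o2: d²=130 > ρ²=41 → inactive
F = F_att + ΣF_rep = (-0.1250,4.6250)
Δp = p'−p = (-0.0250,0.9250); α = Δx/Fx = (-1/40) / (-1/8) = 1/5
check: Δy/Fy = (37/40) / (37/8) = 1/5 ✓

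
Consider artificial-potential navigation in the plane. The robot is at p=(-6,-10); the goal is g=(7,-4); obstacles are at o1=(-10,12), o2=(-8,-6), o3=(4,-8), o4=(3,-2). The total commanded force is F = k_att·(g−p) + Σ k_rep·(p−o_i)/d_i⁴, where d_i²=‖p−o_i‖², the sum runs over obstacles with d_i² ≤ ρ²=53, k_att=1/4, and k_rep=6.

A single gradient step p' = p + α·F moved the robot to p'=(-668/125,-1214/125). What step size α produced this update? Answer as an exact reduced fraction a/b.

F_att = 1/4·(g−p) = 1/4·(13,6) = (3.2500,1.5000)
o1: d²=500 > ρ²=53 → inactive
o2: d²=20 ≤ ρ²=53; F_rep = 6·(2,-4)/20² = (0.0300,-0.0600)
o3: d²=104 > ρ²=53 → inactive
o4: d²=145 > ρ²=53 → inactive
F = F_att + ΣF_rep = (3.2800,1.4400)
Δp = p'−p = (0.6560,0.2880); α = Δx/Fx = (82/125) / (82/25) = 1/5
check: Δy/Fy = (36/125) / (36/25) = 1/5 ✓

α = 1/5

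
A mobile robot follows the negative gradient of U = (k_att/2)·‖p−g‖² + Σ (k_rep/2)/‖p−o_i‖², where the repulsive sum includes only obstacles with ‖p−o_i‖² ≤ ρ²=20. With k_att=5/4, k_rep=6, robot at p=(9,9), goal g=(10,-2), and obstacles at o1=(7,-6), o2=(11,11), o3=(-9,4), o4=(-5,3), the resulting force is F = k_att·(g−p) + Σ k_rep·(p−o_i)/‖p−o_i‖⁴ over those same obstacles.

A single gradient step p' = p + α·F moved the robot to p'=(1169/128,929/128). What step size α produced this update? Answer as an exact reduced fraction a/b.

α = 1/8

F_att = 5/4·(g−p) = 5/4·(1,-11) = (1.2500,-13.7500)
o1: d²=229 > ρ²=20 → inactive
o2: d²=8 ≤ ρ²=20; F_rep = 6·(-2,-2)/8² = (-0.1875,-0.1875)
o3: d²=349 > ρ²=20 → inactive
o4: d²=232 > ρ²=20 → inactive
F = F_att + ΣF_rep = (1.0625,-13.9375)
Δp = p'−p = (0.1328,-1.7422); α = Δx/Fx = (17/128) / (17/16) = 1/8
check: Δy/Fy = (-223/128) / (-223/16) = 1/8 ✓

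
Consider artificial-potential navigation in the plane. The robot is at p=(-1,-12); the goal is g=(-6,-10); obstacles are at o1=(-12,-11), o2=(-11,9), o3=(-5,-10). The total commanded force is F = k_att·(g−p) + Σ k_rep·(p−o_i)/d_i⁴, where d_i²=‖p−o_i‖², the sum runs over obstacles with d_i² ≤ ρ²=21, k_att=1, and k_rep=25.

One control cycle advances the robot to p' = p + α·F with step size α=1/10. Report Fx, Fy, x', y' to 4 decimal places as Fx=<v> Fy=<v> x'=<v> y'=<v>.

Fx=-4.7500 Fy=1.8750 x'=-1.4750 y'=-11.8125

F_att = 1·(g−p) = 1·(-5,2) = (-5.0000,2.0000)
o1: d²=122 > ρ²=21 → inactive
o2: d²=541 > ρ²=21 → inactive
o3: d²=20 ≤ ρ²=21; F_rep = 25·(4,-2)/20² = (0.2500,-0.1250)
F = F_att + ΣF_rep = (-4.7500,1.8750)
p' = p + 1/10·F = (-1.4750,-11.8125)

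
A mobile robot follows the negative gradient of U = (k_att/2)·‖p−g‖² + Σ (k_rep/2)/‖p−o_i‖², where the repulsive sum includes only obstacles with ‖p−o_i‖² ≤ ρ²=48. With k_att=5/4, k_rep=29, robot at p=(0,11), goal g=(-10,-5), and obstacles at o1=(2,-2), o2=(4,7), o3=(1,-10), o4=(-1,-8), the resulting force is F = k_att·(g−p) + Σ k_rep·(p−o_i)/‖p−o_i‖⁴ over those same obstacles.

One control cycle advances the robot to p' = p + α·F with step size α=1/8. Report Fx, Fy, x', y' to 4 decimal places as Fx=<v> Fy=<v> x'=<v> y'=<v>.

F_att = 5/4·(g−p) = 5/4·(-10,-16) = (-12.5000,-20.0000)
o1: d²=173 > ρ²=48 → inactive
o2: d²=32 ≤ ρ²=48; F_rep = 29·(-4,4)/32² = (-0.1133,0.1133)
o3: d²=442 > ρ²=48 → inactive
o4: d²=362 > ρ²=48 → inactive
F = F_att + ΣF_rep = (-12.6133,-19.8867)
p' = p + 1/8·F = (-1.5767,8.5142)

Fx=-12.6133 Fy=-19.8867 x'=-1.5767 y'=8.5142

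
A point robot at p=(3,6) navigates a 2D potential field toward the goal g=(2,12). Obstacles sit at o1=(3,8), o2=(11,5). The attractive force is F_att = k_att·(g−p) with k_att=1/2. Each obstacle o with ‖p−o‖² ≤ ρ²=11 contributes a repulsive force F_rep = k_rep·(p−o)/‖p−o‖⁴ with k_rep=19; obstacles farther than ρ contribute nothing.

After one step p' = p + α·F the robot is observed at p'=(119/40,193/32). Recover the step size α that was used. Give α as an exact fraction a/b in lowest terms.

α = 1/20

F_att = 1/2·(g−p) = 1/2·(-1,6) = (-0.5000,3.0000)
o1: d²=4 ≤ ρ²=11; F_rep = 19·(0,-2)/4² = (0.0000,-2.3750)
o2: d²=65 > ρ²=11 → inactive
F = F_att + ΣF_rep = (-0.5000,0.6250)
Δp = p'−p = (-0.0250,0.0312); α = Δx/Fx = (-1/40) / (-1/2) = 1/20
check: Δy/Fy = (1/32) / (5/8) = 1/20 ✓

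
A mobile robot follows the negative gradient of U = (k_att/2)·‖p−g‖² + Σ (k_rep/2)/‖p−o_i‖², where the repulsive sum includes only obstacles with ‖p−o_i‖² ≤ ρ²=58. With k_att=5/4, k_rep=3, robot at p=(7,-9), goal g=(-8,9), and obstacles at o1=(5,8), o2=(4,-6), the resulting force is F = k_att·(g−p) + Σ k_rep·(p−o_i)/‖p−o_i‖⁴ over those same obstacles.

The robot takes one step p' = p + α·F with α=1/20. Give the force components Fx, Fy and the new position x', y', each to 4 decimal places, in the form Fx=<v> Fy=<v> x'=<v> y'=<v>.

F_att = 5/4·(g−p) = 5/4·(-15,18) = (-18.7500,22.5000)
o1: d²=293 > ρ²=58 → inactive
o2: d²=18 ≤ ρ²=58; F_rep = 3·(3,-3)/18² = (0.0278,-0.0278)
F = F_att + ΣF_rep = (-18.7222,22.4722)
p' = p + 1/20·F = (6.0639,-7.8764)

Fx=-18.7222 Fy=22.4722 x'=6.0639 y'=-7.8764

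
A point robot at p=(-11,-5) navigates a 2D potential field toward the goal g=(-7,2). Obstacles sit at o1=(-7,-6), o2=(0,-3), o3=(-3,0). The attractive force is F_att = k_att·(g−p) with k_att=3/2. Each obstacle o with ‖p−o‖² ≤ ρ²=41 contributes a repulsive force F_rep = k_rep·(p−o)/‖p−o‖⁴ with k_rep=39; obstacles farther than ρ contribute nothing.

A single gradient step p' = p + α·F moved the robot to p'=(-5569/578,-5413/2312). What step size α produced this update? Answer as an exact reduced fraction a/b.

F_att = 3/2·(g−p) = 3/2·(4,7) = (6.0000,10.5000)
o1: d²=17 ≤ ρ²=41; F_rep = 39·(-4,1)/17² = (-0.5398,0.1349)
o2: d²=125 > ρ²=41 → inactive
o3: d²=89 > ρ²=41 → inactive
F = F_att + ΣF_rep = (5.4602,10.6349)
Δp = p'−p = (1.3651,2.6587); α = Δx/Fx = (789/578) / (1578/289) = 1/4
check: Δy/Fy = (6147/2312) / (6147/578) = 1/4 ✓

α = 1/4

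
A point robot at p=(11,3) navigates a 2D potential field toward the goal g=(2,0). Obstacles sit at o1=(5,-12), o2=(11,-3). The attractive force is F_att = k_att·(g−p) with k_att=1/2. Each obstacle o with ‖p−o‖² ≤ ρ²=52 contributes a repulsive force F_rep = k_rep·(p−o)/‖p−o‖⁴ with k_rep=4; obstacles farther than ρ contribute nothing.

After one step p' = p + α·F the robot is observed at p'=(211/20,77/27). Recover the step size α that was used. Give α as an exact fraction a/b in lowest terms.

α = 1/10

F_att = 1/2·(g−p) = 1/2·(-9,-3) = (-4.5000,-1.5000)
o1: d²=261 > ρ²=52 → inactive
o2: d²=36 ≤ ρ²=52; F_rep = 4·(0,6)/36² = (0.0000,0.0185)
F = F_att + ΣF_rep = (-4.5000,-1.4815)
Δp = p'−p = (-0.4500,-0.1481); α = Δx/Fx = (-9/20) / (-9/2) = 1/10
check: Δy/Fy = (-4/27) / (-40/27) = 1/10 ✓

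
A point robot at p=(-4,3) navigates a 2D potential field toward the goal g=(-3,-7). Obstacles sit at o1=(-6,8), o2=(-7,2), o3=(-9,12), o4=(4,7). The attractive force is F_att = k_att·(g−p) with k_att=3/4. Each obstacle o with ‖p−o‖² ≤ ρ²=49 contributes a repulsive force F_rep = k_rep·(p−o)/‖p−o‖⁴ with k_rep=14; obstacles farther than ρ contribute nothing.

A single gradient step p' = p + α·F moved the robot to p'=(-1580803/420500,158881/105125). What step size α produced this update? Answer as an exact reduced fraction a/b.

α = 1/5

F_att = 3/4·(g−p) = 3/4·(1,-10) = (0.7500,-7.5000)
o1: d²=29 ≤ ρ²=49; F_rep = 14·(2,-5)/29² = (0.0333,-0.0832)
o2: d²=10 ≤ ρ²=49; F_rep = 14·(3,1)/10² = (0.4200,0.1400)
o3: d²=106 > ρ²=49 → inactive
o4: d²=80 > ρ²=49 → inactive
F = F_att + ΣF_rep = (1.2033,-7.4432)
Δp = p'−p = (0.2407,-1.4886); α = Δx/Fx = (101197/420500) / (101197/84100) = 1/5
check: Δy/Fy = (-156494/105125) / (-156494/21025) = 1/5 ✓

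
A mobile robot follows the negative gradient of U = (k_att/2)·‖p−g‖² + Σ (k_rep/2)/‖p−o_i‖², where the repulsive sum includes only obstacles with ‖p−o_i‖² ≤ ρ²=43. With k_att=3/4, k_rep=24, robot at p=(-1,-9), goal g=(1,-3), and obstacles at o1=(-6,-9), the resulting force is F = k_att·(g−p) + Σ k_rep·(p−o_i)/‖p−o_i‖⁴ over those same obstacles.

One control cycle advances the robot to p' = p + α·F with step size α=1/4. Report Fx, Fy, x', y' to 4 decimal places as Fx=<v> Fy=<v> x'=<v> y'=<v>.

F_att = 3/4·(g−p) = 3/4·(2,6) = (1.5000,4.5000)
o1: d²=25 ≤ ρ²=43; F_rep = 24·(5,0)/25² = (0.1920,0.0000)
F = F_att + ΣF_rep = (1.6920,4.5000)
p' = p + 1/4·F = (-0.5770,-7.8750)

Fx=1.6920 Fy=4.5000 x'=-0.5770 y'=-7.8750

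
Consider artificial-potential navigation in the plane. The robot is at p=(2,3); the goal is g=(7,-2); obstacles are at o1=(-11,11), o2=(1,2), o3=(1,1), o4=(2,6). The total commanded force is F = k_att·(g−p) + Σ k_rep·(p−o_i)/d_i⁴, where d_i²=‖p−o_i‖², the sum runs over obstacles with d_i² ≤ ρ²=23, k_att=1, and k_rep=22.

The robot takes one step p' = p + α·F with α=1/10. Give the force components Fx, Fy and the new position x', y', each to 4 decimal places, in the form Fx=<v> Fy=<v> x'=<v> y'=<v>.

Fx=11.3800 Fy=1.4452 x'=3.1380 y'=3.1445

F_att = 1·(g−p) = 1·(5,-5) = (5.0000,-5.0000)
o1: d²=233 > ρ²=23 → inactive
o2: d²=2 ≤ ρ²=23; F_rep = 22·(1,1)/2² = (5.5000,5.5000)
o3: d²=5 ≤ ρ²=23; F_rep = 22·(1,2)/5² = (0.8800,1.7600)
o4: d²=9 ≤ ρ²=23; F_rep = 22·(0,-3)/9² = (0.0000,-0.8148)
F = F_att + ΣF_rep = (11.3800,1.4452)
p' = p + 1/10·F = (3.1380,3.1445)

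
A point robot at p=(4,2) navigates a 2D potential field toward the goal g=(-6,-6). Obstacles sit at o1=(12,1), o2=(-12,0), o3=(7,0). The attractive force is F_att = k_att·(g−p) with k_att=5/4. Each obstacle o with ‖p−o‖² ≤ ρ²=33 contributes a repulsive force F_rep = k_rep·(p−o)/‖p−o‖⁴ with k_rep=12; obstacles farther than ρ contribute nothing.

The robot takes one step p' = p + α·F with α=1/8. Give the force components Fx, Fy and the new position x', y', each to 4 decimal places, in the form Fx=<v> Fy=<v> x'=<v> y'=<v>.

Fx=-12.7130 Fy=-9.8580 x'=2.4109 y'=0.7678

F_att = 5/4·(g−p) = 5/4·(-10,-8) = (-12.5000,-10.0000)
o1: d²=65 > ρ²=33 → inactive
o2: d²=260 > ρ²=33 → inactive
o3: d²=13 ≤ ρ²=33; F_rep = 12·(-3,2)/13² = (-0.2130,0.1420)
F = F_att + ΣF_rep = (-12.7130,-9.8580)
p' = p + 1/8·F = (2.4109,0.7678)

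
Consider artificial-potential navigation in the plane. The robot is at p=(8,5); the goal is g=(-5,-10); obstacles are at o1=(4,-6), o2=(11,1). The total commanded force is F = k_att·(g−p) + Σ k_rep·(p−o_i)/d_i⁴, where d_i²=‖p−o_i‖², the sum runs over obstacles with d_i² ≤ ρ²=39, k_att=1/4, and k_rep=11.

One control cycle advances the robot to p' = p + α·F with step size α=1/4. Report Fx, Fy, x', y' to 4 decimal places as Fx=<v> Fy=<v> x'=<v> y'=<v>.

F_att = 1/4·(g−p) = 1/4·(-13,-15) = (-3.2500,-3.7500)
o1: d²=137 > ρ²=39 → inactive
o2: d²=25 ≤ ρ²=39; F_rep = 11·(-3,4)/25² = (-0.0528,0.0704)
F = F_att + ΣF_rep = (-3.3028,-3.6796)
p' = p + 1/4·F = (7.1743,4.0801)

Fx=-3.3028 Fy=-3.6796 x'=7.1743 y'=4.0801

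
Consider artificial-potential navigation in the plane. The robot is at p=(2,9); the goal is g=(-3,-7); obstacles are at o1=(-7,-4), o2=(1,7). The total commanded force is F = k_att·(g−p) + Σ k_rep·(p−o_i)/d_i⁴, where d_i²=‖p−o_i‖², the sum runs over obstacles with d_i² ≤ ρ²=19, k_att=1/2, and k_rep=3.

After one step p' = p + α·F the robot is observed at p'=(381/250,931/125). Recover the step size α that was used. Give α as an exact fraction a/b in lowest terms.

α = 1/5

F_att = 1/2·(g−p) = 1/2·(-5,-16) = (-2.5000,-8.0000)
o1: d²=250 > ρ²=19 → inactive
o2: d²=5 ≤ ρ²=19; F_rep = 3·(1,2)/5² = (0.1200,0.2400)
F = F_att + ΣF_rep = (-2.3800,-7.7600)
Δp = p'−p = (-0.4760,-1.5520); α = Δx/Fx = (-119/250) / (-119/50) = 1/5
check: Δy/Fy = (-194/125) / (-194/25) = 1/5 ✓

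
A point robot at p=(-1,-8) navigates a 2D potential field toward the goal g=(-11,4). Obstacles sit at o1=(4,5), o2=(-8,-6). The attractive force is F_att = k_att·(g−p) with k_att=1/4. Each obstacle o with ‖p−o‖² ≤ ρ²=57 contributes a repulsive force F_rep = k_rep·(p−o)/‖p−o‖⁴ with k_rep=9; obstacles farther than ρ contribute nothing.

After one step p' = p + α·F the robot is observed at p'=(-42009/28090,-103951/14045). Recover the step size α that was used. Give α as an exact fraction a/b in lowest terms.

F_att = 1/4·(g−p) = 1/4·(-10,12) = (-2.5000,3.0000)
o1: d²=194 > ρ²=57 → inactive
o2: d²=53 ≤ ρ²=57; F_rep = 9·(7,-2)/53² = (0.0224,-0.0064)
F = F_att + ΣF_rep = (-2.4776,2.9936)
Δp = p'−p = (-0.4955,0.5987); α = Δx/Fx = (-13919/28090) / (-13919/5618) = 1/5
check: Δy/Fy = (8409/14045) / (8409/2809) = 1/5 ✓

α = 1/5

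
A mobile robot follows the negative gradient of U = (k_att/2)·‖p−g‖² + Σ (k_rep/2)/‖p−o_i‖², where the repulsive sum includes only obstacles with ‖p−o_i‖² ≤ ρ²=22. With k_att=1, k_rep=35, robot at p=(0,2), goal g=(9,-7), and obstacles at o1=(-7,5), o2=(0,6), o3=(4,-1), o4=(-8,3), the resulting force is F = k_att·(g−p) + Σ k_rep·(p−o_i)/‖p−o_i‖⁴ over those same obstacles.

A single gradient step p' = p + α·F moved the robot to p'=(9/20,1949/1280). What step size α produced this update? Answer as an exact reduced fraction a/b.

F_att = 1·(g−p) = 1·(9,-9) = (9.0000,-9.0000)
o1: d²=58 > ρ²=22 → inactive
o2: d²=16 ≤ ρ²=22; F_rep = 35·(0,-4)/16² = (0.0000,-0.5469)
o3: d²=25 > ρ²=22 → inactive
o4: d²=65 > ρ²=22 → inactive
F = F_att + ΣF_rep = (9.0000,-9.5469)
Δp = p'−p = (0.4500,-0.4773); α = Δx/Fx = (9/20) / (9) = 1/20
check: Δy/Fy = (-611/1280) / (-611/64) = 1/20 ✓

α = 1/20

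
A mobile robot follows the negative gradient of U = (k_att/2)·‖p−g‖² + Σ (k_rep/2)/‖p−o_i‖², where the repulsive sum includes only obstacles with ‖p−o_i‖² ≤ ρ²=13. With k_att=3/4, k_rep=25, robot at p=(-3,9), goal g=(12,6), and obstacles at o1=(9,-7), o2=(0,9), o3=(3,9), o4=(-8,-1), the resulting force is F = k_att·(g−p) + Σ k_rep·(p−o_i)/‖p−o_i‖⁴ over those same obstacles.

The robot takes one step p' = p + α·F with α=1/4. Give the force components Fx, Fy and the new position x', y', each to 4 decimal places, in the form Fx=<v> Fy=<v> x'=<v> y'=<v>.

Fx=10.3241 Fy=-2.2500 x'=-0.4190 y'=8.4375

F_att = 3/4·(g−p) = 3/4·(15,-3) = (11.2500,-2.2500)
o1: d²=400 > ρ²=13 → inactive
o2: d²=9 ≤ ρ²=13; F_rep = 25·(-3,0)/9² = (-0.9259,0.0000)
o3: d²=36 > ρ²=13 → inactive
o4: d²=125 > ρ²=13 → inactive
F = F_att + ΣF_rep = (10.3241,-2.2500)
p' = p + 1/4·F = (-0.4190,8.4375)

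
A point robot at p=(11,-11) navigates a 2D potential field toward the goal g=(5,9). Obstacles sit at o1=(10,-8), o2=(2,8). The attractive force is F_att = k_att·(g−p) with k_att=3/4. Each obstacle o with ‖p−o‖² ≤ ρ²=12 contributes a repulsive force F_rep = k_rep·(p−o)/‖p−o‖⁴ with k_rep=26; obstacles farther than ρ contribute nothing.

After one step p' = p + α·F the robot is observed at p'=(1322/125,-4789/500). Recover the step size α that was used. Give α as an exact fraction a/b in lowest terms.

α = 1/10

F_att = 3/4·(g−p) = 3/4·(-6,20) = (-4.5000,15.0000)
o1: d²=10 ≤ ρ²=12; F_rep = 26·(1,-3)/10² = (0.2600,-0.7800)
o2: d²=442 > ρ²=12 → inactive
F = F_att + ΣF_rep = (-4.2400,14.2200)
Δp = p'−p = (-0.4240,1.4220); α = Δx/Fx = (-53/125) / (-106/25) = 1/10
check: Δy/Fy = (711/500) / (711/50) = 1/10 ✓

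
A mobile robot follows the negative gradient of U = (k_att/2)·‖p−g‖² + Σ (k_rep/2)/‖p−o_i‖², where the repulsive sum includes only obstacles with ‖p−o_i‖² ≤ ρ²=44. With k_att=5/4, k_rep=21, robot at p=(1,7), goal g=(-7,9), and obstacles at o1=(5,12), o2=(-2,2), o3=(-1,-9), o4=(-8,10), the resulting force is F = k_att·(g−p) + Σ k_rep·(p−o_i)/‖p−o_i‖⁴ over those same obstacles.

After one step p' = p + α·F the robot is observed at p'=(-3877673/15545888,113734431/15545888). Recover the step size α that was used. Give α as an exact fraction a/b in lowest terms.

α = 1/8

F_att = 5/4·(g−p) = 5/4·(-8,2) = (-10.0000,2.5000)
o1: d²=41 ≤ ρ²=44; F_rep = 21·(-4,-5)/41² = (-0.0500,-0.0625)
o2: d²=34 ≤ ρ²=44; F_rep = 21·(3,5)/34² = (0.0545,0.0908)
o3: d²=260 > ρ²=44 → inactive
o4: d²=90 > ρ²=44 → inactive
F = F_att + ΣF_rep = (-9.9955,2.5284)
Δp = p'−p = (-1.2494,0.3160); α = Δx/Fx = (-19423561/15545888) / (-19423561/1943236) = 1/8
check: Δy/Fy = (4913215/15545888) / (4913215/1943236) = 1/8 ✓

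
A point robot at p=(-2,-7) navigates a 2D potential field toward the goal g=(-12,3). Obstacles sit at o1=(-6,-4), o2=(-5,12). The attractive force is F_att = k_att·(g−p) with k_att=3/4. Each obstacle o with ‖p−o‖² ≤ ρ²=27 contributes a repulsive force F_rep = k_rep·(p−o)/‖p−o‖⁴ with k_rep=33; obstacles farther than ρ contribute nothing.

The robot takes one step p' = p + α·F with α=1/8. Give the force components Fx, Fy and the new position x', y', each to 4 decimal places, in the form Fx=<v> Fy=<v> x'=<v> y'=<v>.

F_att = 3/4·(g−p) = 3/4·(-10,10) = (-7.5000,7.5000)
o1: d²=25 ≤ ρ²=27; F_rep = 33·(4,-3)/25² = (0.2112,-0.1584)
o2: d²=370 > ρ²=27 → inactive
F = F_att + ΣF_rep = (-7.2888,7.3416)
p' = p + 1/8·F = (-2.9111,-6.0823)

Fx=-7.2888 Fy=7.3416 x'=-2.9111 y'=-6.0823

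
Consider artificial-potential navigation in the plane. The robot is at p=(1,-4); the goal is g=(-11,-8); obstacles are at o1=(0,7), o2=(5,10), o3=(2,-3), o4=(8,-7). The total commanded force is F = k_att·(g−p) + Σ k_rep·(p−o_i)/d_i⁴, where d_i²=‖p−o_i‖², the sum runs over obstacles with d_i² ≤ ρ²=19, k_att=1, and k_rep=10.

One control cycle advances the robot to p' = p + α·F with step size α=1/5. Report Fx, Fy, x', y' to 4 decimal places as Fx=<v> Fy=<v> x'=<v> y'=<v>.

F_att = 1·(g−p) = 1·(-12,-4) = (-12.0000,-4.0000)
o1: d²=122 > ρ²=19 → inactive
o2: d²=212 > ρ²=19 → inactive
o3: d²=2 ≤ ρ²=19; F_rep = 10·(-1,-1)/2² = (-2.5000,-2.5000)
o4: d²=58 > ρ²=19 → inactive
F = F_att + ΣF_rep = (-14.5000,-6.5000)
p' = p + 1/5·F = (-1.9000,-5.3000)

Fx=-14.5000 Fy=-6.5000 x'=-1.9000 y'=-5.3000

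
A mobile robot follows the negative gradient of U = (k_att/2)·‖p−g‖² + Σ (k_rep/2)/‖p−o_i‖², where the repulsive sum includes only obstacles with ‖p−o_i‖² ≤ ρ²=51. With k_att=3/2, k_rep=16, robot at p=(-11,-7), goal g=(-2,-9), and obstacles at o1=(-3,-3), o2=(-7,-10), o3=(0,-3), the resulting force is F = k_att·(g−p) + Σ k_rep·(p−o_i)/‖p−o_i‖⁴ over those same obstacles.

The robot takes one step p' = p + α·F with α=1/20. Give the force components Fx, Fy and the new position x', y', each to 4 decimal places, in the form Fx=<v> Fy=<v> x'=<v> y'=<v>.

Fx=13.3976 Fy=-2.9232 x'=-10.3301 y'=-7.1462

F_att = 3/2·(g−p) = 3/2·(9,-2) = (13.5000,-3.0000)
o1: d²=80 > ρ²=51 → inactive
o2: d²=25 ≤ ρ²=51; F_rep = 16·(-4,3)/25² = (-0.1024,0.0768)
o3: d²=137 > ρ²=51 → inactive
F = F_att + ΣF_rep = (13.3976,-2.9232)
p' = p + 1/20·F = (-10.3301,-7.1462)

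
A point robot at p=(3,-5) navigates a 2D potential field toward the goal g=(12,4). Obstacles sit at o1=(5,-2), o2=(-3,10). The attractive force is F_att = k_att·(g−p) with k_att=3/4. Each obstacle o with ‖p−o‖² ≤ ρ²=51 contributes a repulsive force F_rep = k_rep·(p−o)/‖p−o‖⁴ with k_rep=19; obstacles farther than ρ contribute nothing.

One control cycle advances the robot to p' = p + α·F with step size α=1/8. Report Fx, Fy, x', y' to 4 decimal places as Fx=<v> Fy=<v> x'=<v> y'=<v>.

Fx=6.5251 Fy=6.4127 x'=3.8156 y'=-4.1984

F_att = 3/4·(g−p) = 3/4·(9,9) = (6.7500,6.7500)
o1: d²=13 ≤ ρ²=51; F_rep = 19·(-2,-3)/13² = (-0.2249,-0.3373)
o2: d²=261 > ρ²=51 → inactive
F = F_att + ΣF_rep = (6.5251,6.4127)
p' = p + 1/8·F = (3.8156,-4.1984)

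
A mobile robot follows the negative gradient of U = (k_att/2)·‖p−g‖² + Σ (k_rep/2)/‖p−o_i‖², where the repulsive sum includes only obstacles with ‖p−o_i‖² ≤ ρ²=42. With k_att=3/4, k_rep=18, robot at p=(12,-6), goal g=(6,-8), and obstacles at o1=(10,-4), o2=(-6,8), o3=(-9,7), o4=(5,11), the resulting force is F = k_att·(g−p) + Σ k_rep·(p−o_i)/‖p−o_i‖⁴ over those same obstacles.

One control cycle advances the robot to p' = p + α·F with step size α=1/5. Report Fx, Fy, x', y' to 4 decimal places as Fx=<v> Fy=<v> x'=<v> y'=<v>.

F_att = 3/4·(g−p) = 3/4·(-6,-2) = (-4.5000,-1.5000)
o1: d²=8 ≤ ρ²=42; F_rep = 18·(2,-2)/8² = (0.5625,-0.5625)
o2: d²=520 > ρ²=42 → inactive
o3: d²=610 > ρ²=42 → inactive
o4: d²=338 > ρ²=42 → inactive
F = F_att + ΣF_rep = (-3.9375,-2.0625)
p' = p + 1/5·F = (11.2125,-6.4125)

Fx=-3.9375 Fy=-2.0625 x'=11.2125 y'=-6.4125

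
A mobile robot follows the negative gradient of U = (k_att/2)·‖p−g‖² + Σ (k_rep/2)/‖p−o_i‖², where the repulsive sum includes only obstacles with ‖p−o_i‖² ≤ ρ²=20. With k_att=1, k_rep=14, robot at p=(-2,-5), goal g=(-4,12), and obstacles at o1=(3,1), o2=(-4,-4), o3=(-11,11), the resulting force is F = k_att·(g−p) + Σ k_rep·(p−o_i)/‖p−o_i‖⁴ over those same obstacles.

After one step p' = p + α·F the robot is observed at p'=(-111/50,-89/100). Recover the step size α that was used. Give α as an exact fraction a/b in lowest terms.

α = 1/4

F_att = 1·(g−p) = 1·(-2,17) = (-2.0000,17.0000)
o1: d²=61 > ρ²=20 → inactive
o2: d²=5 ≤ ρ²=20; F_rep = 14·(2,-1)/5² = (1.1200,-0.5600)
o3: d²=337 > ρ²=20 → inactive
F = F_att + ΣF_rep = (-0.8800,16.4400)
Δp = p'−p = (-0.2200,4.1100); α = Δx/Fx = (-11/50) / (-22/25) = 1/4
check: Δy/Fy = (411/100) / (411/25) = 1/4 ✓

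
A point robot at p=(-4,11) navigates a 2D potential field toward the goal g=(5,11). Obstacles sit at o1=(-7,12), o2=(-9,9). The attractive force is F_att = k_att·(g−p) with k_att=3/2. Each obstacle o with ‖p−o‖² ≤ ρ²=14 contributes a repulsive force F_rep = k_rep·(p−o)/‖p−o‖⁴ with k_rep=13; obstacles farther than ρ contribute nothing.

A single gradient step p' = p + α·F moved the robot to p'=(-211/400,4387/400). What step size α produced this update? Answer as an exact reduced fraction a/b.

F_att = 3/2·(g−p) = 3/2·(9,0) = (13.5000,0.0000)
o1: d²=10 ≤ ρ²=14; F_rep = 13·(3,-1)/10² = (0.3900,-0.1300)
o2: d²=29 > ρ²=14 → inactive
F = F_att + ΣF_rep = (13.8900,-0.1300)
Δp = p'−p = (3.4725,-0.0325); α = Δx/Fx = (1389/400) / (1389/100) = 1/4
check: Δy/Fy = (-13/400) / (-13/100) = 1/4 ✓

α = 1/4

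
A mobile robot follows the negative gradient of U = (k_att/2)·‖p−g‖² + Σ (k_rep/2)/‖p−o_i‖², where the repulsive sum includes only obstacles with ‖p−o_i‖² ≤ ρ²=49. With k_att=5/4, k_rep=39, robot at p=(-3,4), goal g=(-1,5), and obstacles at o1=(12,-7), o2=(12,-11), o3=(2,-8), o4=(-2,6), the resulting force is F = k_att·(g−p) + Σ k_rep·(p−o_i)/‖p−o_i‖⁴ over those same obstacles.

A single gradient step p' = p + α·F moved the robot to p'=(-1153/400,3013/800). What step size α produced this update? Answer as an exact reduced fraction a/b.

α = 1/8

F_att = 5/4·(g−p) = 5/4·(2,1) = (2.5000,1.2500)
o1: d²=346 > ρ²=49 → inactive
o2: d²=450 > ρ²=49 → inactive
o3: d²=169 > ρ²=49 → inactive
o4: d²=5 ≤ ρ²=49; F_rep = 39·(-1,-2)/5² = (-1.5600,-3.1200)
F = F_att + ΣF_rep = (0.9400,-1.8700)
Δp = p'−p = (0.1175,-0.2338); α = Δx/Fx = (47/400) / (47/50) = 1/8
check: Δy/Fy = (-187/800) / (-187/100) = 1/8 ✓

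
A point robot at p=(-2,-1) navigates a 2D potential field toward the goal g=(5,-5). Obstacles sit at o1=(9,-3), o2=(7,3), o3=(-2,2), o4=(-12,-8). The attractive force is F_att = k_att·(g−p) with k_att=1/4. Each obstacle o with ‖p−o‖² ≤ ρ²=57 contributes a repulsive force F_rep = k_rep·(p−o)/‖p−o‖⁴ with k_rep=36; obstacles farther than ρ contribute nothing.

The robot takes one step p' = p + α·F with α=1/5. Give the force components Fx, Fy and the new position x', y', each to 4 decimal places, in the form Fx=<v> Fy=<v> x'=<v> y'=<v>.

Fx=1.7500 Fy=-2.3333 x'=-1.6500 y'=-1.4667

F_att = 1/4·(g−p) = 1/4·(7,-4) = (1.7500,-1.0000)
o1: d²=125 > ρ²=57 → inactive
o2: d²=97 > ρ²=57 → inactive
o3: d²=9 ≤ ρ²=57; F_rep = 36·(0,-3)/9² = (0.0000,-1.3333)
o4: d²=149 > ρ²=57 → inactive
F = F_att + ΣF_rep = (1.7500,-2.3333)
p' = p + 1/5·F = (-1.6500,-1.4667)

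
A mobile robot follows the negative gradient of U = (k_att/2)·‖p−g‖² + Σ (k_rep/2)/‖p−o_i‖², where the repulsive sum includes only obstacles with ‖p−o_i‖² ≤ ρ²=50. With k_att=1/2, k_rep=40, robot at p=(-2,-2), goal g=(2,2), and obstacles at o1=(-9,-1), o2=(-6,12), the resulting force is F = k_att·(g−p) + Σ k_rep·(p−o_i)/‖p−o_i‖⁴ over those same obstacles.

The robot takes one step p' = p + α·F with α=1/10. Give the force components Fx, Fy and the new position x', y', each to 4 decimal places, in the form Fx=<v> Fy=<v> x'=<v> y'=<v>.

F_att = 1/2·(g−p) = 1/2·(4,4) = (2.0000,2.0000)
o1: d²=50 ≤ ρ²=50; F_rep = 40·(7,-1)/50² = (0.1120,-0.0160)
o2: d²=212 > ρ²=50 → inactive
F = F_att + ΣF_rep = (2.1120,1.9840)
p' = p + 1/10·F = (-1.7888,-1.8016)

Fx=2.1120 Fy=1.9840 x'=-1.7888 y'=-1.8016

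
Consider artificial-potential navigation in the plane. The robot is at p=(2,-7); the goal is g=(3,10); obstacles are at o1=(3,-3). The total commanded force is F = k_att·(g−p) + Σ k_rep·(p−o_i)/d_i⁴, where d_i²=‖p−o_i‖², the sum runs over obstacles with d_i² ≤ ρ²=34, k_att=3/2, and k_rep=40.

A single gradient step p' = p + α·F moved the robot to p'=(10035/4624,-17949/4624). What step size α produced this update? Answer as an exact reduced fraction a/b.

F_att = 3/2·(g−p) = 3/2·(1,17) = (1.5000,25.5000)
o1: d²=17 ≤ ρ²=34; F_rep = 40·(-1,-4)/17² = (-0.1384,-0.5536)
F = F_att + ΣF_rep = (1.3616,24.9464)
Δp = p'−p = (0.1702,3.1183); α = Δx/Fx = (787/4624) / (787/578) = 1/8
check: Δy/Fy = (14419/4624) / (14419/578) = 1/8 ✓

α = 1/8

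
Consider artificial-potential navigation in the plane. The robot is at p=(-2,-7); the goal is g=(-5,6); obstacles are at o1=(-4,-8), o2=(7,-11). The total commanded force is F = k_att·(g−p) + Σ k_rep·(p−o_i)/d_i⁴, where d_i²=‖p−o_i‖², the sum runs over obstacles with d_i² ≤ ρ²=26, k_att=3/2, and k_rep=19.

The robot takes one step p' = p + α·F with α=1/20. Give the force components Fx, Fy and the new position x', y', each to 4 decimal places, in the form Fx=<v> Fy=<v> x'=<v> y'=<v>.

F_att = 3/2·(g−p) = 3/2·(-3,13) = (-4.5000,19.5000)
o1: d²=5 ≤ ρ²=26; F_rep = 19·(2,1)/5² = (1.5200,0.7600)
o2: d²=97 > ρ²=26 → inactive
F = F_att + ΣF_rep = (-2.9800,20.2600)
p' = p + 1/20·F = (-2.1490,-5.9870)

Fx=-2.9800 Fy=20.2600 x'=-2.1490 y'=-5.9870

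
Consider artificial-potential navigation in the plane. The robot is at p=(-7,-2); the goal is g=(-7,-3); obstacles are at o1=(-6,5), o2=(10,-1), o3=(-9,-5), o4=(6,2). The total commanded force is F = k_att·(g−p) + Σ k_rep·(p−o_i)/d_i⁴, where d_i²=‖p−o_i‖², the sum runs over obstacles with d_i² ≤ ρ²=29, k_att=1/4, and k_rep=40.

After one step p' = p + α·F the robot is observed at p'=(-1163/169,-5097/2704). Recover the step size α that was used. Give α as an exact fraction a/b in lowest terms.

F_att = 1/4·(g−p) = 1/4·(0,-1) = (0.0000,-0.2500)
o1: d²=50 > ρ²=29 → inactive
o2: d²=290 > ρ²=29 → inactive
o3: d²=13 ≤ ρ²=29; F_rep = 40·(2,3)/13² = (0.4734,0.7101)
o4: d²=185 > ρ²=29 → inactive
F = F_att + ΣF_rep = (0.4734,0.4601)
Δp = p'−p = (0.1183,0.1150); α = Δx/Fx = (20/169) / (80/169) = 1/4
check: Δy/Fy = (311/2704) / (311/676) = 1/4 ✓

α = 1/4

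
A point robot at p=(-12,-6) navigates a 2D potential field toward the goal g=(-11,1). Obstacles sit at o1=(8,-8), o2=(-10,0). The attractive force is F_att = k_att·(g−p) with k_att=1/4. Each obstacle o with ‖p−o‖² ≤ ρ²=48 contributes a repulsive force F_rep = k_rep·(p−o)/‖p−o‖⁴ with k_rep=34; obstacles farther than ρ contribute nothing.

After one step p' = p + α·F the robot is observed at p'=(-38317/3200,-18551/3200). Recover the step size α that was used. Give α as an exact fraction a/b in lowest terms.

F_att = 1/4·(g−p) = 1/4·(1,7) = (0.2500,1.7500)
o1: d²=404 > ρ²=48 → inactive
o2: d²=40 ≤ ρ²=48; F_rep = 34·(-2,-6)/40² = (-0.0425,-0.1275)
F = F_att + ΣF_rep = (0.2075,1.6225)
Δp = p'−p = (0.0259,0.2028); α = Δx/Fx = (83/3200) / (83/400) = 1/8
check: Δy/Fy = (649/3200) / (649/400) = 1/8 ✓

α = 1/8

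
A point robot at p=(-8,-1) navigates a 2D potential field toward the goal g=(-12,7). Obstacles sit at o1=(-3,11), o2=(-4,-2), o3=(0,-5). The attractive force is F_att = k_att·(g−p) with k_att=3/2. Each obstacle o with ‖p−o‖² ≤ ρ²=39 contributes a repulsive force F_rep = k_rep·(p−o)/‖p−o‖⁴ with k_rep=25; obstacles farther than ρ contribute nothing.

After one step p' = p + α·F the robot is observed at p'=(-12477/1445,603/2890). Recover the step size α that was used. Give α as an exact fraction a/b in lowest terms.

F_att = 3/2·(g−p) = 3/2·(-4,8) = (-6.0000,12.0000)
o1: d²=169 > ρ²=39 → inactive
o2: d²=17 ≤ ρ²=39; F_rep = 25·(-4,1)/17² = (-0.3460,0.0865)
o3: d²=80 > ρ²=39 → inactive
F = F_att + ΣF_rep = (-6.3460,12.0865)
Δp = p'−p = (-0.6346,1.2087); α = Δx/Fx = (-917/1445) / (-1834/289) = 1/10
check: Δy/Fy = (3493/2890) / (3493/289) = 1/10 ✓

α = 1/10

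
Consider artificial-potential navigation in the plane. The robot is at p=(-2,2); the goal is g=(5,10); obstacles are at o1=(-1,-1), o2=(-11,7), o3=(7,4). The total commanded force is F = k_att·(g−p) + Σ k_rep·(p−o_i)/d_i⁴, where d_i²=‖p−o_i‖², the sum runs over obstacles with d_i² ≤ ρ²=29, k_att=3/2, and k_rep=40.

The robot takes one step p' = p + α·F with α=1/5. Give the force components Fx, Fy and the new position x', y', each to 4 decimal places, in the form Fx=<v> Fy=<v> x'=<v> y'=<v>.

F_att = 3/2·(g−p) = 3/2·(7,8) = (10.5000,12.0000)
o1: d²=10 ≤ ρ²=29; F_rep = 40·(-1,3)/10² = (-0.4000,1.2000)
o2: d²=106 > ρ²=29 → inactive
o3: d²=85 > ρ²=29 → inactive
F = F_att + ΣF_rep = (10.1000,13.2000)
p' = p + 1/5·F = (0.0200,4.6400)

Fx=10.1000 Fy=13.2000 x'=0.0200 y'=4.6400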